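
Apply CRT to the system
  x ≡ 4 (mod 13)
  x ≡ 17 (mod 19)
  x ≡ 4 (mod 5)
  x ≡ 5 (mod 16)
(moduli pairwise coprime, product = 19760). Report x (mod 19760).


Product of moduli M = 13 · 19 · 5 · 16 = 19760.
Merge one congruence at a time:
  Start: x ≡ 4 (mod 13).
  Combine with x ≡ 17 (mod 19); new modulus lcm = 247.
    Write x = 4 + 13·t and substitute into x ≡ 17 (mod 19): 13·t ≡ 17 − 4 = 13 (mod 19).
    The inverse of 13 mod 19 is 3 (since 13·3 = 39 = 2·19 + 1), so t ≡ 3·13 = 39 ≡ 1 (mod 19).
    Then x = 4 + 13·1 = 17, valid modulo lcm(13, 19) = 247: x ≡ 17 (mod 247).
  Combine with x ≡ 4 (mod 5); new modulus lcm = 1235.
    Write x = 17 + 247·t and substitute into x ≡ 4 (mod 5): 247·t ≡ 4 − 17 = -13 (mod 5).
    Reduce coefficients mod 5: 2·t ≡ 2 (mod 5).
    The inverse of 2 mod 5 is 3 (since 2·3 = 6 = 1·5 + 1), so t ≡ 3·2 = 6 ≡ 1 (mod 5).
    Then x = 17 + 247·1 = 264, valid modulo lcm(247, 5) = 1235: x ≡ 264 (mod 1235).
  Combine with x ≡ 5 (mod 16); new modulus lcm = 19760.
    Write x = 264 + 1235·t and substitute into x ≡ 5 (mod 16): 1235·t ≡ 5 − 264 = -259 (mod 16).
    Reduce coefficients mod 16: 3·t ≡ 13 (mod 16).
    The inverse of 3 mod 16 is 11 (since 3·11 = 33 = 2·16 + 1), so t ≡ 11·13 = 143 ≡ 15 (mod 16).
    Then x = 264 + 1235·15 = 18789, valid modulo lcm(1235, 16) = 19760: x ≡ 18789 (mod 19760).
Verify against each original: 18789 mod 13 = 4, 18789 mod 19 = 17, 18789 mod 5 = 4, 18789 mod 16 = 5.

x ≡ 18789 (mod 19760).


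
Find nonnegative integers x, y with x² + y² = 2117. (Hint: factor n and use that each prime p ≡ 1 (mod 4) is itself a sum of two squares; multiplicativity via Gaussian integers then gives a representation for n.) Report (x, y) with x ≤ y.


Step 1: Factor n = 2117 = 29 · 73.
Step 2: Check the mod-4 condition on each prime factor: 29 ≡ 1 (mod 4), exponent 1; 73 ≡ 1 (mod 4), exponent 1.
All primes ≡ 3 (mod 4) appear to even exponent (or don't appear), so by the two-squares theorem n IS expressible as a sum of two squares.
Step 3: Build a representation. Here n = 29 · 73 is a product of primes ≡ 1 (mod 4). Each prime p ≡ 1 (mod 4) is itself a sum of two squares; find a² by testing p − a² for a perfect square:
  29: 29 − 1² = 28, 29 − 2² = 25 = 5² ⇒ 29 = 2² + 5².
  73: 73 − 1² = 72, 73 − 2² = 69, 73 − 3² = 64 = 8² ⇒ 73 = 3² + 8².
  Combine using the Brahmagupta–Fibonacci identity (a² + b²)(c² + d²) = (ac − bd)² + (ad + bc)² = (ac + bd)² + (ad − bc)²:
  29 · 73 = 2117: from (2² + 5²)(3² + 8²), take (2·3 − 5·8, 2·8 + 5·3) = (6 − 40, 16 + 15) = (-34, 31); dropping signs (only squares matter) gives (34, 31); check 34² + 31² = 1156 + 961 = 2117 ✓.
Step 4: Order so x ≤ y and verify: 31² + 34² = 961 + 1156 = 2117 = n. ✓

n = 2117 = 31² + 34² (one valid representation with x ≤ y).


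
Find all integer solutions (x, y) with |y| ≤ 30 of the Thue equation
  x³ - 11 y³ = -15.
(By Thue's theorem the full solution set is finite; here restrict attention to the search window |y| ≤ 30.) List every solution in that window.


The equation is x³ - 11y³ = -15. For fixed y, x³ = 11·y³ − 15, so a solution requires the RHS to be a perfect cube.
Strategy: iterate y from -30 to 30, compute RHS = 11·y³ − 15, and check whether it is a (positive or negative) perfect cube.
Check small values of y:
  y = 0: RHS = -15 is not a perfect cube.
  y = 1: RHS = -4 is not a perfect cube.
  y = -1: RHS = -26 is not a perfect cube.
  y = 2: RHS = 73 is not a perfect cube.
  y = -2: RHS = -103 is not a perfect cube.
  y = 3: RHS = 282 is not a perfect cube.
  y = -3: RHS = -312 is not a perfect cube.
Continuing the search up to |y| = 30 finds no solutions either.
No (x, y) in the scanned range satisfies the equation.

No integer solutions with |y| ≤ 30.


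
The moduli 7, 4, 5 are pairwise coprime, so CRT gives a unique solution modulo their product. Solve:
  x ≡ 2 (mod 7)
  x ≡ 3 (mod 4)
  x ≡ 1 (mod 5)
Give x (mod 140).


Moduli 7, 4, 5 are pairwise coprime; by CRT there is a unique solution modulo M = 7 · 4 · 5 = 140.
Solve pairwise, accumulating the modulus:
  Start with x ≡ 2 (mod 7).
  Combine with x ≡ 3 (mod 4): since gcd(7, 4) = 1, we get a unique residue mod 28.
    Write x = 2 + 7·t and substitute into x ≡ 3 (mod 4): 7·t ≡ 3 − 2 = 1 (mod 4).
    Reduce coefficients mod 4: 3·t ≡ 1 (mod 4).
    The inverse of 3 mod 4 is 3 (since 3·3 = 9 = 2·4 + 1), so t ≡ 3·1 = 3 ≡ 3 (mod 4).
    Then x = 2 + 7·3 = 23, valid modulo lcm(7, 4) = 28: x ≡ 23 (mod 28).
  Combine with x ≡ 1 (mod 5): since gcd(28, 5) = 1, we get a unique residue mod 140.
    Write x = 23 + 28·t and substitute into x ≡ 1 (mod 5): 28·t ≡ 1 − 23 = -22 (mod 5).
    Reduce coefficients mod 5: 3·t ≡ 3 (mod 5).
    The inverse of 3 mod 5 is 2 (since 3·2 = 6 = 1·5 + 1), so t ≡ 2·3 = 6 ≡ 1 (mod 5).
    Then x = 23 + 28·1 = 51, valid modulo lcm(28, 5) = 140: x ≡ 51 (mod 140).
Verify: 51 mod 7 = 2 ✓, 51 mod 4 = 3 ✓, 51 mod 5 = 1 ✓.

x ≡ 51 (mod 140).


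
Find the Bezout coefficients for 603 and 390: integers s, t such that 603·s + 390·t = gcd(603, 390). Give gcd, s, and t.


Euclidean algorithm on (603, 390) — divide until remainder is 0:
  603 = 1 · 390 + 213
  390 = 1 · 213 + 177
  213 = 1 · 177 + 36
  177 = 4 · 36 + 33
  36 = 1 · 33 + 3
  33 = 11 · 3 + 0
gcd(603, 390) = 3.
Track Bezout coefficients alongside the remainders: start with r₀ = 603 = a·1 + b·0 (s = 1, t = 0) and r₁ = 390 = a·0 + b·1 (s = 0, t = 1); each new remainder r_{k+1} = r_{k-1} − q_k·r_k inherits s_{k+1} = s_{k-1} − q_k·s_k, t_{k+1} = t_{k-1} − q_k·t_k, so r_k = a·s_k + b·t_k at every step:
  q = 1: r = 213, s = 1 − 1·0 = 1, t = 0 − 1·1 = -1  (check: 603·1 + 390·(-1) = 213)
  q = 1: r = 177, s = 0 − 1·1 = -1, t = 1 − 1·(-1) = 2  (check: 603·(-1) + 390·2 = 177)
  q = 1: r = 36, s = 1 − 1·(-1) = 2, t = -1 − 1·2 = -3  (check: 603·2 + 390·(-3) = 36)
  q = 4: r = 33, s = -1 − 4·2 = -9, t = 2 − 4·(-3) = 14  (check: 603·(-9) + 390·14 = 33)
  q = 1: r = 3, s = 2 − 1·(-9) = 11, t = -3 − 1·14 = -17  (check: 603·11 + 390·(-17) = 3)
The row with r = 3 (the gcd) gives the Bezout coefficients s = 11, t = -17.
Result: 603 · (11) + 390 · (-17) = 3.

gcd(603, 390) = 3; s = 11, t = -17 (check: 603·11 + 390·(-17) = 3).


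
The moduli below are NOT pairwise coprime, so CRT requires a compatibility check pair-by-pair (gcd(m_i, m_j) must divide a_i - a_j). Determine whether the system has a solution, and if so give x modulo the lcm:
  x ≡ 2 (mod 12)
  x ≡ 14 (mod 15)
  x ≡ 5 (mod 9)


Moduli 12, 15, 9 are not pairwise coprime, so CRT works modulo lcm(m_i) when all pairwise compatibility conditions hold.
Pairwise compatibility: gcd(m_i, m_j) must divide a_i - a_j for every pair.
Merge one congruence at a time:
  Start: x ≡ 2 (mod 12).
  Combine with x ≡ 14 (mod 15): gcd(12, 15) = 3; 14 - 2 = 12, which IS divisible by 3, so compatible.
    Write x = 2 + 12·t and substitute into x ≡ 14 (mod 15): 12·t ≡ 14 − 2 = 12 (mod 15).
    Divide the congruence (and modulus) by g = 3: 4·t ≡ 4 (mod 5).
    The inverse of 4 mod 5 is 4 (since 4·4 = 16 = 3·5 + 1), so t ≡ 4·4 = 16 ≡ 1 (mod 5).
    Then x = 2 + 12·1 = 14, valid modulo lcm(12, 15) = 60: x ≡ 14 (mod 60).
  Combine with x ≡ 5 (mod 9): gcd(60, 9) = 3; 5 - 14 = -9, which IS divisible by 3, so compatible.
    Write x = 14 + 60·t and substitute into x ≡ 5 (mod 9): 60·t ≡ 5 − 14 = -9 (mod 9).
    Divide the congruence (and modulus) by g = 3: 20·t ≡ -3 (mod 3).
    Reduce coefficients mod 3: 2·t ≡ 0 (mod 3).
    The inverse of 2 mod 3 is 2 (since 2·2 = 4 = 1·3 + 1), so t ≡ 2·0 = 0 ≡ 0 (mod 3).
    Then x = 14 + 60·0 = 14, valid modulo lcm(60, 9) = 180: x ≡ 14 (mod 180).
Verify: 14 mod 12 = 2, 14 mod 15 = 14, 14 mod 9 = 5.

x ≡ 14 (mod 180).


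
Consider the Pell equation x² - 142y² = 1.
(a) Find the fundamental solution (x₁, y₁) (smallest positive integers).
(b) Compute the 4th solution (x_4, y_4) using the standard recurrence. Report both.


Step 1: Find the fundamental solution (x₁, y₁) of x² - 142y² = 1.
  Expand √142 as a continued fraction. a₀ = ⌊√142⌋ = 11; iterate m_{k+1} = d_k·a_k − m_k, d_{k+1} = (142 − m_{k+1}²)/d_k, a_{k+1} = ⌊(a₀ + m_{k+1})/d_{k+1}⌋ (starting m₀ = 0, d₀ = 1), with convergents p_k = a_k·p_{k-1} + p_{k-2}, q_k = a_k·q_{k-1} + q_{k-2} (p₋₁ = 1, q₋₁ = 0):
  k = 0: a₀ = 11; p₀/q₀ = 11/1; p₀² − 142·q₀² = 121 − 142 = -21.
  k = 1: m = 11, d = 21, a = ⌊(11 + 11)/21⌋ = 1; p/q = (1·11 + 1)/(1·1 + 0) = 12/1; p² − 142·q² = 144 − 142 = 2.
  k = 2: m = 10, d = 2, a = ⌊(11 + 10)/2⌋ = 10; p/q = (10·12 + 11)/(10·1 + 1) = 131/11; p² − 142·q² = 17161 − 17182 = -21.
  k = 3: m = 10, d = 21, a = ⌊(11 + 10)/21⌋ = 1; p/q = (1·131 + 12)/(1·11 + 1) = 143/12; p² − 142·q² = 20449 − 20448 = 1.
  The first convergent with p² − 142·q² = 1 gives the fundamental solution (x₁, y₁) = (143, 12).
Step 2: Apply the recurrence (x_{n+1}, y_{n+1}) = (x₁x_n + 142y₁y_n, x₁y_n + y₁x_n) repeatedly.
  From (x_1, y_1) = (143, 12): x_2 = 143·143 + 142·12·12 = 40897; y_2 = 143·12 + 12·143 = 3432.
  From (x_2, y_2) = (40897, 3432): x_3 = 143·40897 + 142·12·3432 = 11696399; y_3 = 143·3432 + 12·40897 = 981540.
  From (x_3, y_3) = (11696399, 981540): x_4 = 143·11696399 + 142·12·981540 = 3345129217; y_4 = 143·981540 + 12·11696399 = 280717008.
Step 3: Verify x_4² - 142·y_4² = 11189889478427033089 - 11189889478427033088 = 1 (should be 1). ✓

(x_1, y_1) = (143, 12); (x_4, y_4) = (3345129217, 280717008).


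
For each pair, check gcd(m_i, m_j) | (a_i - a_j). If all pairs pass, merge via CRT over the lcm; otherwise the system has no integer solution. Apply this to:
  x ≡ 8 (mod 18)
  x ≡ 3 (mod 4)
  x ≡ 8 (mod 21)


Moduli 18, 4, 21 are not pairwise coprime, so CRT works modulo lcm(m_i) when all pairwise compatibility conditions hold.
Pairwise compatibility: gcd(m_i, m_j) must divide a_i - a_j for every pair.
Merge one congruence at a time:
  Start: x ≡ 8 (mod 18).
  Combine with x ≡ 3 (mod 4): gcd(18, 4) = 2, and 3 - 8 = -5 is NOT divisible by 2.
    ⇒ system is inconsistent (no integer solution).

No solution (the system is inconsistent).


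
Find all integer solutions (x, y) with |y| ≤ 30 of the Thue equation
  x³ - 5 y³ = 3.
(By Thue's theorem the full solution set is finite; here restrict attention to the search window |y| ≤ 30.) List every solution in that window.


The equation is x³ - 5y³ = 3. For fixed y, x³ = 5·y³ + 3, so a solution requires the RHS to be a perfect cube.
Strategy: iterate y from -30 to 30, compute RHS = 5·y³ + 3, and check whether it is a (positive or negative) perfect cube.
Check small values of y:
  y = 0: RHS = 3 is not a perfect cube.
  y = 1: RHS = 8 = (2)³ ⇒ x = 2 works.
  y = -1: RHS = -2 is not a perfect cube.
  y = 2: RHS = 43 is not a perfect cube.
  y = -2: RHS = -37 is not a perfect cube.
  y = 3: RHS = 138 is not a perfect cube.
  y = -3: RHS = -132 is not a perfect cube.
Continuing the search up to |y| = 30 finds no further solutions beyond those listed.
Collected solutions: (2, 1).

Solutions (with |y| ≤ 30): (2, 1).


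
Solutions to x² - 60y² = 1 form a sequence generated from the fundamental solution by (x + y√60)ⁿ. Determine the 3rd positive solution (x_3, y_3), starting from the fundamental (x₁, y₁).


Step 1: Find the fundamental solution (x₁, y₁) of x² - 60y² = 1.
  Expand √60 as a continued fraction. a₀ = ⌊√60⌋ = 7; iterate m_{k+1} = d_k·a_k − m_k, d_{k+1} = (60 − m_{k+1}²)/d_k, a_{k+1} = ⌊(a₀ + m_{k+1})/d_{k+1}⌋ (starting m₀ = 0, d₀ = 1), with convergents p_k = a_k·p_{k-1} + p_{k-2}, q_k = a_k·q_{k-1} + q_{k-2} (p₋₁ = 1, q₋₁ = 0):
  k = 0: a₀ = 7; p₀/q₀ = 7/1; p₀² − 60·q₀² = 49 − 60 = -11.
  k = 1: m = 7, d = 11, a = ⌊(7 + 7)/11⌋ = 1; p/q = (1·7 + 1)/(1·1 + 0) = 8/1; p² − 60·q² = 64 − 60 = 4.
  k = 2: m = 4, d = 4, a = ⌊(7 + 4)/4⌋ = 2; p/q = (2·8 + 7)/(2·1 + 1) = 23/3; p² − 60·q² = 529 − 540 = -11.
  k = 3: m = 4, d = 11, a = ⌊(7 + 4)/11⌋ = 1; p/q = (1·23 + 8)/(1·3 + 1) = 31/4; p² − 60·q² = 961 − 960 = 1.
  The first convergent with p² − 60·q² = 1 gives the fundamental solution (x₁, y₁) = (31, 4).
Step 2: Apply the recurrence (x_{n+1}, y_{n+1}) = (x₁x_n + 60y₁y_n, x₁y_n + y₁x_n) repeatedly.
  From (x_1, y_1) = (31, 4): x_2 = 31·31 + 60·4·4 = 1921; y_2 = 31·4 + 4·31 = 248.
  From (x_2, y_2) = (1921, 248): x_3 = 31·1921 + 60·4·248 = 119071; y_3 = 31·248 + 4·1921 = 15372.
Step 3: Verify x_3² - 60·y_3² = 14177903041 - 14177903040 = 1 (should be 1). ✓

(x_1, y_1) = (31, 4); (x_3, y_3) = (119071, 15372).


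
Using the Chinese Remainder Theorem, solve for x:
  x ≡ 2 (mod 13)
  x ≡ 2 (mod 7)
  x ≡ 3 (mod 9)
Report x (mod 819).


Moduli 13, 7, 9 are pairwise coprime; by CRT there is a unique solution modulo M = 13 · 7 · 9 = 819.
Solve pairwise, accumulating the modulus:
  Start with x ≡ 2 (mod 13).
  Combine with x ≡ 2 (mod 7): since gcd(13, 7) = 1, we get a unique residue mod 91.
    Write x = 2 + 13·t and substitute into x ≡ 2 (mod 7): 13·t ≡ 2 − 2 = 0 (mod 7).
    Reduce coefficients mod 7: 6·t ≡ 0 (mod 7).
    The inverse of 6 mod 7 is 6 (since 6·6 = 36 = 5·7 + 1), so t ≡ 6·0 = 0 ≡ 0 (mod 7).
    Then x = 2 + 13·0 = 2, valid modulo lcm(13, 7) = 91: x ≡ 2 (mod 91).
  Combine with x ≡ 3 (mod 9): since gcd(91, 9) = 1, we get a unique residue mod 819.
    Write x = 2 + 91·t and substitute into x ≡ 3 (mod 9): 91·t ≡ 3 − 2 = 1 (mod 9).
    Reduce coefficients mod 9: 1·t ≡ 1 (mod 9).
    So t ≡ 1 (mod 9).
    Then x = 2 + 91·1 = 93, valid modulo lcm(91, 9) = 819: x ≡ 93 (mod 819).
Verify: 93 mod 13 = 2 ✓, 93 mod 7 = 2 ✓, 93 mod 9 = 3 ✓.

x ≡ 93 (mod 819).


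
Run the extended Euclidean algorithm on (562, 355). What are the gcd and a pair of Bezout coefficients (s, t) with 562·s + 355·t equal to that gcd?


Euclidean algorithm on (562, 355) — divide until remainder is 0:
  562 = 1 · 355 + 207
  355 = 1 · 207 + 148
  207 = 1 · 148 + 59
  148 = 2 · 59 + 30
  59 = 1 · 30 + 29
  30 = 1 · 29 + 1
  29 = 29 · 1 + 0
gcd(562, 355) = 1.
Track Bezout coefficients alongside the remainders: start with r₀ = 562 = a·1 + b·0 (s = 1, t = 0) and r₁ = 355 = a·0 + b·1 (s = 0, t = 1); each new remainder r_{k+1} = r_{k-1} − q_k·r_k inherits s_{k+1} = s_{k-1} − q_k·s_k, t_{k+1} = t_{k-1} − q_k·t_k, so r_k = a·s_k + b·t_k at every step:
  q = 1: r = 207, s = 1 − 1·0 = 1, t = 0 − 1·1 = -1  (check: 562·1 + 355·(-1) = 207)
  q = 1: r = 148, s = 0 − 1·1 = -1, t = 1 − 1·(-1) = 2  (check: 562·(-1) + 355·2 = 148)
  q = 1: r = 59, s = 1 − 1·(-1) = 2, t = -1 − 1·2 = -3  (check: 562·2 + 355·(-3) = 59)
  q = 2: r = 30, s = -1 − 2·2 = -5, t = 2 − 2·(-3) = 8  (check: 562·(-5) + 355·8 = 30)
  q = 1: r = 29, s = 2 − 1·(-5) = 7, t = -3 − 1·8 = -11  (check: 562·7 + 355·(-11) = 29)
  q = 1: r = 1, s = -5 − 1·7 = -12, t = 8 − 1·(-11) = 19  (check: 562·(-12) + 355·19 = 1)
The row with r = 1 (the gcd) gives the Bezout coefficients s = -12, t = 19.
Result: 562 · (-12) + 355 · (19) = 1.

gcd(562, 355) = 1; s = -12, t = 19 (check: 562·(-12) + 355·19 = 1).


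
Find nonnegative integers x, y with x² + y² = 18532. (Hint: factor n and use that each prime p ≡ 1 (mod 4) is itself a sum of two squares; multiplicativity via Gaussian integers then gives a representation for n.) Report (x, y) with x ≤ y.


Step 1: Factor n = 18532 = 2^2 · 41 · 113.
Step 2: Check the mod-4 condition on each prime factor: 2 = 2 (special); 41 ≡ 1 (mod 4), exponent 1; 113 ≡ 1 (mod 4), exponent 1.
All primes ≡ 3 (mod 4) appear to even exponent (or don't appear), so by the two-squares theorem n IS expressible as a sum of two squares.
Step 3: Build a representation. Group n = k² · m with k = 2 and m = 41 · 113 = 4633 (a product of primes ≡ 1 (mod 4)); a representation of m scales to one of n via (k·x)² + (k·y)² = k²(x² + y²). Each prime p ≡ 1 (mod 4) is itself a sum of two squares; find a² by testing p − a² for a perfect square:
  41: 41 − 1² = 40, 41 − 2² = 37, 41 − 3² = 32, 41 − 4² = 25 = 5² ⇒ 41 = 4² + 5².
  113: 113 − 1² = 112, 113 − 2² = 109, 113 − 3² = 104, 113 − 4² = 97, 113 − 5² = 88, 113 − 6² = 77, 113 − 7² = 64 = 8² ⇒ 113 = 7² + 8².
  Combine using the Brahmagupta–Fibonacci identity (a² + b²)(c² + d²) = (ac − bd)² + (ad + bc)² = (ac + bd)² + (ad − bc)²:
  41 · 113 = 4633: from (4² + 5²)(7² + 8²), take (4·7 − 5·8, 4·8 + 5·7) = (28 − 40, 32 + 35) = (-12, 67); dropping signs (only squares matter) gives (12, 67); check 12² + 67² = 144 + 4489 = 4633 ✓.
  Scale by k = 2: (2·12, 2·67) = (24, 134).
Step 4: Order so x ≤ y and verify: 24² + 134² = 576 + 17956 = 18532 = n. ✓

n = 18532 = 24² + 134² (one valid representation with x ≤ y).


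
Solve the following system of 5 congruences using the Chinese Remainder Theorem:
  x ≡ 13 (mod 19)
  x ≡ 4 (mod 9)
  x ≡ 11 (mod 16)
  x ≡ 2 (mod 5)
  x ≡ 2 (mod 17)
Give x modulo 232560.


Product of moduli M = 19 · 9 · 16 · 5 · 17 = 232560.
Merge one congruence at a time:
  Start: x ≡ 13 (mod 19).
  Combine with x ≡ 4 (mod 9); new modulus lcm = 171.
    Write x = 13 + 19·t and substitute into x ≡ 4 (mod 9): 19·t ≡ 4 − 13 = -9 (mod 9).
    Reduce coefficients mod 9: 1·t ≡ 0 (mod 9).
    So t ≡ 0 (mod 9).
    Then x = 13 + 19·0 = 13, valid modulo lcm(19, 9) = 171: x ≡ 13 (mod 171).
  Combine with x ≡ 11 (mod 16); new modulus lcm = 2736.
    Write x = 13 + 171·t and substitute into x ≡ 11 (mod 16): 171·t ≡ 11 − 13 = -2 (mod 16).
    Reduce coefficients mod 16: 11·t ≡ 14 (mod 16).
    The inverse of 11 mod 16 is 3 (since 11·3 = 33 = 2·16 + 1), so t ≡ 3·14 = 42 ≡ 10 (mod 16).
    Then x = 13 + 171·10 = 1723, valid modulo lcm(171, 16) = 2736: x ≡ 1723 (mod 2736).
  Combine with x ≡ 2 (mod 5); new modulus lcm = 13680.
    Write x = 1723 + 2736·t and substitute into x ≡ 2 (mod 5): 2736·t ≡ 2 − 1723 = -1721 (mod 5).
    Reduce coefficients mod 5: 1·t ≡ 4 (mod 5).
    So t ≡ 4 (mod 5).
    Then x = 1723 + 2736·4 = 12667, valid modulo lcm(2736, 5) = 13680: x ≡ 12667 (mod 13680).
  Combine with x ≡ 2 (mod 17); new modulus lcm = 232560.
    Write x = 12667 + 13680·t and substitute into x ≡ 2 (mod 17): 13680·t ≡ 2 − 12667 = -12665 (mod 17).
    Reduce coefficients mod 17: 12·t ≡ 0 (mod 17).
    The inverse of 12 mod 17 is 10 (since 12·10 = 120 = 7·17 + 1), so t ≡ 10·0 = 0 ≡ 0 (mod 17).
    Then x = 12667 + 13680·0 = 12667, valid modulo lcm(13680, 17) = 232560: x ≡ 12667 (mod 232560).
Verify against each original: 12667 mod 19 = 13, 12667 mod 9 = 4, 12667 mod 16 = 11, 12667 mod 5 = 2, 12667 mod 17 = 2.

x ≡ 12667 (mod 232560).


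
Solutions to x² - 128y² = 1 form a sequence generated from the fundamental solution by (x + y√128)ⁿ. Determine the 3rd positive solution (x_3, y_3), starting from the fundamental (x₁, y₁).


Step 1: Find the fundamental solution (x₁, y₁) of x² - 128y² = 1.
  Expand √128 as a continued fraction. a₀ = ⌊√128⌋ = 11; iterate m_{k+1} = d_k·a_k − m_k, d_{k+1} = (128 − m_{k+1}²)/d_k, a_{k+1} = ⌊(a₀ + m_{k+1})/d_{k+1}⌋ (starting m₀ = 0, d₀ = 1), with convergents p_k = a_k·p_{k-1} + p_{k-2}, q_k = a_k·q_{k-1} + q_{k-2} (p₋₁ = 1, q₋₁ = 0):
  k = 0: a₀ = 11; p₀/q₀ = 11/1; p₀² − 128·q₀² = 121 − 128 = -7.
  k = 1: m = 11, d = 7, a = ⌊(11 + 11)/7⌋ = 3; p/q = (3·11 + 1)/(3·1 + 0) = 34/3; p² − 128·q² = 1156 − 1152 = 4.
  k = 2: m = 10, d = 4, a = ⌊(11 + 10)/4⌋ = 5; p/q = (5·34 + 11)/(5·3 + 1) = 181/16; p² − 128·q² = 32761 − 32768 = -7.
  k = 3: m = 10, d = 7, a = ⌊(11 + 10)/7⌋ = 3; p/q = (3·181 + 34)/(3·16 + 3) = 577/51; p² − 128·q² = 332929 − 332928 = 1.
  The first convergent with p² − 128·q² = 1 gives the fundamental solution (x₁, y₁) = (577, 51).
Step 2: Apply the recurrence (x_{n+1}, y_{n+1}) = (x₁x_n + 128y₁y_n, x₁y_n + y₁x_n) repeatedly.
  From (x_1, y_1) = (577, 51): x_2 = 577·577 + 128·51·51 = 665857; y_2 = 577·51 + 51·577 = 58854.
  From (x_2, y_2) = (665857, 58854): x_3 = 577·665857 + 128·51·58854 = 768398401; y_3 = 577·58854 + 51·665857 = 67917465.
Step 3: Verify x_3² - 128·y_3² = 590436102659356801 - 590436102659356800 = 1 (should be 1). ✓

(x_1, y_1) = (577, 51); (x_3, y_3) = (768398401, 67917465).


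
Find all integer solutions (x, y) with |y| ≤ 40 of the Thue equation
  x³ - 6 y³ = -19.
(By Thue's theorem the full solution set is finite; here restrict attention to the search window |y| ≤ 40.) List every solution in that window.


The equation is x³ - 6y³ = -19. For fixed y, x³ = 6·y³ − 19, so a solution requires the RHS to be a perfect cube.
Strategy: iterate y from -40 to 40, compute RHS = 6·y³ − 19, and check whether it is a (positive or negative) perfect cube.
Check small values of y:
  y = 0: RHS = -19 is not a perfect cube.
  y = 1: RHS = -13 is not a perfect cube.
  y = -1: RHS = -25 is not a perfect cube.
  y = 2: RHS = 29 is not a perfect cube.
  y = -2: RHS = -67 is not a perfect cube.
  y = 3: RHS = 143 is not a perfect cube.
  y = -3: RHS = -181 is not a perfect cube.
Continuing the search up to |y| = 40 finds no solutions either.
No (x, y) in the scanned range satisfies the equation.

No integer solutions with |y| ≤ 40.


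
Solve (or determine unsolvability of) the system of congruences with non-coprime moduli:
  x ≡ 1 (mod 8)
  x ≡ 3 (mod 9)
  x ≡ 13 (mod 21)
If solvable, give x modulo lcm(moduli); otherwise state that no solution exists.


Moduli 8, 9, 21 are not pairwise coprime, so CRT works modulo lcm(m_i) when all pairwise compatibility conditions hold.
Pairwise compatibility: gcd(m_i, m_j) must divide a_i - a_j for every pair.
Merge one congruence at a time:
  Start: x ≡ 1 (mod 8).
  Combine with x ≡ 3 (mod 9): gcd(8, 9) = 1; 3 - 1 = 2, which IS divisible by 1, so compatible.
    Write x = 1 + 8·t and substitute into x ≡ 3 (mod 9): 8·t ≡ 3 − 1 = 2 (mod 9).
    The inverse of 8 mod 9 is 8 (since 8·8 = 64 = 7·9 + 1), so t ≡ 8·2 = 16 ≡ 7 (mod 9).
    Then x = 1 + 8·7 = 57, valid modulo lcm(8, 9) = 72: x ≡ 57 (mod 72).
  Combine with x ≡ 13 (mod 21): gcd(72, 21) = 3, and 13 - 57 = -44 is NOT divisible by 3.
    ⇒ system is inconsistent (no integer solution).

No solution (the system is inconsistent).


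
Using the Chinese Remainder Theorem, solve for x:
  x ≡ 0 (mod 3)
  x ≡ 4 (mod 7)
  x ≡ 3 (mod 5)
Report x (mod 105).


Moduli 3, 7, 5 are pairwise coprime; by CRT there is a unique solution modulo M = 3 · 7 · 5 = 105.
Solve pairwise, accumulating the modulus:
  Start with x ≡ 0 (mod 3).
  Combine with x ≡ 4 (mod 7): since gcd(3, 7) = 1, we get a unique residue mod 21.
    Write x = 0 + 3·t and substitute into x ≡ 4 (mod 7): 3·t ≡ 4 − 0 = 4 (mod 7).
    The inverse of 3 mod 7 is 5 (since 3·5 = 15 = 2·7 + 1), so t ≡ 5·4 = 20 ≡ 6 (mod 7).
    Then x = 0 + 3·6 = 18, valid modulo lcm(3, 7) = 21: x ≡ 18 (mod 21).
  Combine with x ≡ 3 (mod 5): since gcd(21, 5) = 1, we get a unique residue mod 105.
    Write x = 18 + 21·t and substitute into x ≡ 3 (mod 5): 21·t ≡ 3 − 18 = -15 (mod 5).
    Reduce coefficients mod 5: 1·t ≡ 0 (mod 5).
    So t ≡ 0 (mod 5).
    Then x = 18 + 21·0 = 18, valid modulo lcm(21, 5) = 105: x ≡ 18 (mod 105).
Verify: 18 mod 3 = 0 ✓, 18 mod 7 = 4 ✓, 18 mod 5 = 3 ✓.

x ≡ 18 (mod 105).


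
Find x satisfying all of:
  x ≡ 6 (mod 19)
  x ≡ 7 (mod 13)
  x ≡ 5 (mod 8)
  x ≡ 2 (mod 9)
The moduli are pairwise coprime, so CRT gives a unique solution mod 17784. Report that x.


Product of moduli M = 19 · 13 · 8 · 9 = 17784.
Merge one congruence at a time:
  Start: x ≡ 6 (mod 19).
  Combine with x ≡ 7 (mod 13); new modulus lcm = 247.
    Write x = 6 + 19·t and substitute into x ≡ 7 (mod 13): 19·t ≡ 7 − 6 = 1 (mod 13).
    Reduce coefficients mod 13: 6·t ≡ 1 (mod 13).
    The inverse of 6 mod 13 is 11 (since 6·11 = 66 = 5·13 + 1), so t ≡ 11·1 = 11 ≡ 11 (mod 13).
    Then x = 6 + 19·11 = 215, valid modulo lcm(19, 13) = 247: x ≡ 215 (mod 247).
  Combine with x ≡ 5 (mod 8); new modulus lcm = 1976.
    Write x = 215 + 247·t and substitute into x ≡ 5 (mod 8): 247·t ≡ 5 − 215 = -210 (mod 8).
    Reduce coefficients mod 8: 7·t ≡ 6 (mod 8).
    The inverse of 7 mod 8 is 7 (since 7·7 = 49 = 6·8 + 1), so t ≡ 7·6 = 42 ≡ 2 (mod 8).
    Then x = 215 + 247·2 = 709, valid modulo lcm(247, 8) = 1976: x ≡ 709 (mod 1976).
  Combine with x ≡ 2 (mod 9); new modulus lcm = 17784.
    Write x = 709 + 1976·t and substitute into x ≡ 2 (mod 9): 1976·t ≡ 2 − 709 = -707 (mod 9).
    Reduce coefficients mod 9: 5·t ≡ 4 (mod 9).
    The inverse of 5 mod 9 is 2 (since 5·2 = 10 = 1·9 + 1), so t ≡ 2·4 = 8 ≡ 8 (mod 9).
    Then x = 709 + 1976·8 = 16517, valid modulo lcm(1976, 9) = 17784: x ≡ 16517 (mod 17784).
Verify against each original: 16517 mod 19 = 6, 16517 mod 13 = 7, 16517 mod 8 = 5, 16517 mod 9 = 2.

x ≡ 16517 (mod 17784).


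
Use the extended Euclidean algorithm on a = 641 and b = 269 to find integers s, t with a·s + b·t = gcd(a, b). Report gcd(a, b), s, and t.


Euclidean algorithm on (641, 269) — divide until remainder is 0:
  641 = 2 · 269 + 103
  269 = 2 · 103 + 63
  103 = 1 · 63 + 40
  63 = 1 · 40 + 23
  40 = 1 · 23 + 17
  23 = 1 · 17 + 6
  17 = 2 · 6 + 5
  6 = 1 · 5 + 1
  5 = 5 · 1 + 0
gcd(641, 269) = 1.
Track Bezout coefficients alongside the remainders: start with r₀ = 641 = a·1 + b·0 (s = 1, t = 0) and r₁ = 269 = a·0 + b·1 (s = 0, t = 1); each new remainder r_{k+1} = r_{k-1} − q_k·r_k inherits s_{k+1} = s_{k-1} − q_k·s_k, t_{k+1} = t_{k-1} − q_k·t_k, so r_k = a·s_k + b·t_k at every step:
  q = 2: r = 103, s = 1 − 2·0 = 1, t = 0 − 2·1 = -2  (check: 641·1 + 269·(-2) = 103)
  q = 2: r = 63, s = 0 − 2·1 = -2, t = 1 − 2·(-2) = 5  (check: 641·(-2) + 269·5 = 63)
  q = 1: r = 40, s = 1 − 1·(-2) = 3, t = -2 − 1·5 = -7  (check: 641·3 + 269·(-7) = 40)
  q = 1: r = 23, s = -2 − 1·3 = -5, t = 5 − 1·(-7) = 12  (check: 641·(-5) + 269·12 = 23)
  q = 1: r = 17, s = 3 − 1·(-5) = 8, t = -7 − 1·12 = -19  (check: 641·8 + 269·(-19) = 17)
  q = 1: r = 6, s = -5 − 1·8 = -13, t = 12 − 1·(-19) = 31  (check: 641·(-13) + 269·31 = 6)
  q = 2: r = 5, s = 8 − 2·(-13) = 34, t = -19 − 2·31 = -81  (check: 641·34 + 269·(-81) = 5)
  q = 1: r = 1, s = -13 − 1·34 = -47, t = 31 − 1·(-81) = 112  (check: 641·(-47) + 269·112 = 1)
The row with r = 1 (the gcd) gives the Bezout coefficients s = -47, t = 112.
Result: 641 · (-47) + 269 · (112) = 1.

gcd(641, 269) = 1; s = -47, t = 112 (check: 641·(-47) + 269·112 = 1).


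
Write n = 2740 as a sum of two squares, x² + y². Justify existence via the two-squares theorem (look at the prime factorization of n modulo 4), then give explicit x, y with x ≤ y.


Step 1: Factor n = 2740 = 2^2 · 5 · 137.
Step 2: Check the mod-4 condition on each prime factor: 2 = 2 (special); 5 ≡ 1 (mod 4), exponent 1; 137 ≡ 1 (mod 4), exponent 1.
All primes ≡ 3 (mod 4) appear to even exponent (or don't appear), so by the two-squares theorem n IS expressible as a sum of two squares.
Step 3: Build a representation. Group n = k² · m with k = 2 and m = 5 · 137 = 685 (a product of primes ≡ 1 (mod 4)); a representation of m scales to one of n via (k·x)² + (k·y)² = k²(x² + y²). Each prime p ≡ 1 (mod 4) is itself a sum of two squares; find a² by testing p − a² for a perfect square:
  5: 5 − 1² = 4 = 2² ⇒ 5 = 1² + 2².
  137: 137 − 1² = 136, 137 − 2² = 133, 137 − 3² = 128, 137 − 4² = 121 = 11² ⇒ 137 = 4² + 11².
  Combine using the Brahmagupta–Fibonacci identity (a² + b²)(c² + d²) = (ac − bd)² + (ad + bc)² = (ac + bd)² + (ad − bc)²:
  5 · 137 = 685: from (1² + 2²)(4² + 11²), take (1·4 − 2·11, 1·11 + 2·4) = (4 − 22, 11 + 8) = (-18, 19); dropping signs (only squares matter) gives (18, 19); check 18² + 19² = 324 + 361 = 685 ✓.
  Scale by k = 2: (2·18, 2·19) = (36, 38).
Step 4: Order so x ≤ y and verify: 36² + 38² = 1296 + 1444 = 2740 = n. ✓

n = 2740 = 36² + 38² (one valid representation with x ≤ y).


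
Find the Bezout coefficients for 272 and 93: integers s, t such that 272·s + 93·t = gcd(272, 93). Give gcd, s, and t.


Euclidean algorithm on (272, 93) — divide until remainder is 0:
  272 = 2 · 93 + 86
  93 = 1 · 86 + 7
  86 = 12 · 7 + 2
  7 = 3 · 2 + 1
  2 = 2 · 1 + 0
gcd(272, 93) = 1.
Track Bezout coefficients alongside the remainders: start with r₀ = 272 = a·1 + b·0 (s = 1, t = 0) and r₁ = 93 = a·0 + b·1 (s = 0, t = 1); each new remainder r_{k+1} = r_{k-1} − q_k·r_k inherits s_{k+1} = s_{k-1} − q_k·s_k, t_{k+1} = t_{k-1} − q_k·t_k, so r_k = a·s_k + b·t_k at every step:
  q = 2: r = 86, s = 1 − 2·0 = 1, t = 0 − 2·1 = -2  (check: 272·1 + 93·(-2) = 86)
  q = 1: r = 7, s = 0 − 1·1 = -1, t = 1 − 1·(-2) = 3  (check: 272·(-1) + 93·3 = 7)
  q = 12: r = 2, s = 1 − 12·(-1) = 13, t = -2 − 12·3 = -38  (check: 272·13 + 93·(-38) = 2)
  q = 3: r = 1, s = -1 − 3·13 = -40, t = 3 − 3·(-38) = 117  (check: 272·(-40) + 93·117 = 1)
The row with r = 1 (the gcd) gives the Bezout coefficients s = -40, t = 117.
Result: 272 · (-40) + 93 · (117) = 1.

gcd(272, 93) = 1; s = -40, t = 117 (check: 272·(-40) + 93·117 = 1).


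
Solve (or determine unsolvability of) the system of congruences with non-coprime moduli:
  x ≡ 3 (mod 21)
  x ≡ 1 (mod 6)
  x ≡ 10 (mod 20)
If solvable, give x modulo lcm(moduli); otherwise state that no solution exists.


Moduli 21, 6, 20 are not pairwise coprime, so CRT works modulo lcm(m_i) when all pairwise compatibility conditions hold.
Pairwise compatibility: gcd(m_i, m_j) must divide a_i - a_j for every pair.
Merge one congruence at a time:
  Start: x ≡ 3 (mod 21).
  Combine with x ≡ 1 (mod 6): gcd(21, 6) = 3, and 1 - 3 = -2 is NOT divisible by 3.
    ⇒ system is inconsistent (no integer solution).

No solution (the system is inconsistent).


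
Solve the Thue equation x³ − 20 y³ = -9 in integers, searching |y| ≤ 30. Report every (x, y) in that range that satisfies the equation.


The equation is x³ - 20y³ = -9. For fixed y, x³ = 20·y³ − 9, so a solution requires the RHS to be a perfect cube.
Strategy: iterate y from -30 to 30, compute RHS = 20·y³ − 9, and check whether it is a (positive or negative) perfect cube.
Check small values of y:
  y = 0: RHS = -9 is not a perfect cube.
  y = 1: RHS = 11 is not a perfect cube.
  y = -1: RHS = -29 is not a perfect cube.
  y = 2: RHS = 151 is not a perfect cube.
  y = -2: RHS = -169 is not a perfect cube.
  y = 3: RHS = 531 is not a perfect cube.
  y = -3: RHS = -549 is not a perfect cube.
Continuing the search up to |y| = 30 finds no solutions either.
No (x, y) in the scanned range satisfies the equation.

No integer solutions with |y| ≤ 30.


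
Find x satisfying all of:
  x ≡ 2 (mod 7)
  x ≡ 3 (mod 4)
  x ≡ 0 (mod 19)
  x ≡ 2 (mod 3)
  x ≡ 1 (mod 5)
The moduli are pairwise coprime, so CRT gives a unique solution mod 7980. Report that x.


Product of moduli M = 7 · 4 · 19 · 3 · 5 = 7980.
Merge one congruence at a time:
  Start: x ≡ 2 (mod 7).
  Combine with x ≡ 3 (mod 4); new modulus lcm = 28.
    Write x = 2 + 7·t and substitute into x ≡ 3 (mod 4): 7·t ≡ 3 − 2 = 1 (mod 4).
    Reduce coefficients mod 4: 3·t ≡ 1 (mod 4).
    The inverse of 3 mod 4 is 3 (since 3·3 = 9 = 2·4 + 1), so t ≡ 3·1 = 3 ≡ 3 (mod 4).
    Then x = 2 + 7·3 = 23, valid modulo lcm(7, 4) = 28: x ≡ 23 (mod 28).
  Combine with x ≡ 0 (mod 19); new modulus lcm = 532.
    Write x = 23 + 28·t and substitute into x ≡ 0 (mod 19): 28·t ≡ 0 − 23 = -23 (mod 19).
    Reduce coefficients mod 19: 9·t ≡ 15 (mod 19).
    The inverse of 9 mod 19 is 17 (since 9·17 = 153 = 8·19 + 1), so t ≡ 17·15 = 255 ≡ 8 (mod 19).
    Then x = 23 + 28·8 = 247, valid modulo lcm(28, 19) = 532: x ≡ 247 (mod 532).
  Combine with x ≡ 2 (mod 3); new modulus lcm = 1596.
    Write x = 247 + 532·t and substitute into x ≡ 2 (mod 3): 532·t ≡ 2 − 247 = -245 (mod 3).
    Reduce coefficients mod 3: 1·t ≡ 1 (mod 3).
    So t ≡ 1 (mod 3).
    Then x = 247 + 532·1 = 779, valid modulo lcm(532, 3) = 1596: x ≡ 779 (mod 1596).
  Combine with x ≡ 1 (mod 5); new modulus lcm = 7980.
    Write x = 779 + 1596·t and substitute into x ≡ 1 (mod 5): 1596·t ≡ 1 − 779 = -778 (mod 5).
    Reduce coefficients mod 5: 1·t ≡ 2 (mod 5).
    So t ≡ 2 (mod 5).
    Then x = 779 + 1596·2 = 3971, valid modulo lcm(1596, 5) = 7980: x ≡ 3971 (mod 7980).
Verify against each original: 3971 mod 7 = 2, 3971 mod 4 = 3, 3971 mod 19 = 0, 3971 mod 3 = 2, 3971 mod 5 = 1.

x ≡ 3971 (mod 7980).


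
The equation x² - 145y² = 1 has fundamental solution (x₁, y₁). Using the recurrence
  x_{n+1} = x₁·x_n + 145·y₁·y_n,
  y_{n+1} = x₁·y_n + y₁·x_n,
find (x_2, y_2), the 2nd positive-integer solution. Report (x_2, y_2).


Step 1: Find the fundamental solution (x₁, y₁) of x² - 145y² = 1.
  Expand √145 as a continued fraction. a₀ = ⌊√145⌋ = 12; iterate m_{k+1} = d_k·a_k − m_k, d_{k+1} = (145 − m_{k+1}²)/d_k, a_{k+1} = ⌊(a₀ + m_{k+1})/d_{k+1}⌋ (starting m₀ = 0, d₀ = 1), with convergents p_k = a_k·p_{k-1} + p_{k-2}, q_k = a_k·q_{k-1} + q_{k-2} (p₋₁ = 1, q₋₁ = 0):
  k = 0: a₀ = 12; p₀/q₀ = 12/1; p₀² − 145·q₀² = 144 − 145 = -1.
  k = 1: m = 12, d = 1, a = ⌊(12 + 12)/1⌋ = 24; p/q = (24·12 + 1)/(24·1 + 0) = 289/24; p² − 145·q² = 83521 − 83520 = 1.
  The first convergent with p² − 145·q² = 1 gives the fundamental solution (x₁, y₁) = (289, 24).
Step 2: Apply the recurrence (x_{n+1}, y_{n+1}) = (x₁x_n + 145y₁y_n, x₁y_n + y₁x_n) repeatedly.
  From (x_1, y_1) = (289, 24): x_2 = 289·289 + 145·24·24 = 167041; y_2 = 289·24 + 24·289 = 13872.
Step 3: Verify x_2² - 145·y_2² = 27902695681 - 27902695680 = 1 (should be 1). ✓

(x_1, y_1) = (289, 24); (x_2, y_2) = (167041, 13872).


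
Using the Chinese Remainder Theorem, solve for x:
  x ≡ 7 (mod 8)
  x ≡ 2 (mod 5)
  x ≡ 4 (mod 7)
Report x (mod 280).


Moduli 8, 5, 7 are pairwise coprime; by CRT there is a unique solution modulo M = 8 · 5 · 7 = 280.
Solve pairwise, accumulating the modulus:
  Start with x ≡ 7 (mod 8).
  Combine with x ≡ 2 (mod 5): since gcd(8, 5) = 1, we get a unique residue mod 40.
    Write x = 7 + 8·t and substitute into x ≡ 2 (mod 5): 8·t ≡ 2 − 7 = -5 (mod 5).
    Reduce coefficients mod 5: 3·t ≡ 0 (mod 5).
    The inverse of 3 mod 5 is 2 (since 3·2 = 6 = 1·5 + 1), so t ≡ 2·0 = 0 ≡ 0 (mod 5).
    Then x = 7 + 8·0 = 7, valid modulo lcm(8, 5) = 40: x ≡ 7 (mod 40).
  Combine with x ≡ 4 (mod 7): since gcd(40, 7) = 1, we get a unique residue mod 280.
    Write x = 7 + 40·t and substitute into x ≡ 4 (mod 7): 40·t ≡ 4 − 7 = -3 (mod 7).
    Reduce coefficients mod 7: 5·t ≡ 4 (mod 7).
    The inverse of 5 mod 7 is 3 (since 5·3 = 15 = 2·7 + 1), so t ≡ 3·4 = 12 ≡ 5 (mod 7).
    Then x = 7 + 40·5 = 207, valid modulo lcm(40, 7) = 280: x ≡ 207 (mod 280).
Verify: 207 mod 8 = 7 ✓, 207 mod 5 = 2 ✓, 207 mod 7 = 4 ✓.

x ≡ 207 (mod 280).


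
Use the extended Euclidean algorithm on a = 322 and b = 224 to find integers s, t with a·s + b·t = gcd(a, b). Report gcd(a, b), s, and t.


Euclidean algorithm on (322, 224) — divide until remainder is 0:
  322 = 1 · 224 + 98
  224 = 2 · 98 + 28
  98 = 3 · 28 + 14
  28 = 2 · 14 + 0
gcd(322, 224) = 14.
Track Bezout coefficients alongside the remainders: start with r₀ = 322 = a·1 + b·0 (s = 1, t = 0) and r₁ = 224 = a·0 + b·1 (s = 0, t = 1); each new remainder r_{k+1} = r_{k-1} − q_k·r_k inherits s_{k+1} = s_{k-1} − q_k·s_k, t_{k+1} = t_{k-1} − q_k·t_k, so r_k = a·s_k + b·t_k at every step:
  q = 1: r = 98, s = 1 − 1·0 = 1, t = 0 − 1·1 = -1  (check: 322·1 + 224·(-1) = 98)
  q = 2: r = 28, s = 0 − 2·1 = -2, t = 1 − 2·(-1) = 3  (check: 322·(-2) + 224·3 = 28)
  q = 3: r = 14, s = 1 − 3·(-2) = 7, t = -1 − 3·3 = -10  (check: 322·7 + 224·(-10) = 14)
The row with r = 14 (the gcd) gives the Bezout coefficients s = 7, t = -10.
Result: 322 · (7) + 224 · (-10) = 14.

gcd(322, 224) = 14; s = 7, t = -10 (check: 322·7 + 224·(-10) = 14).


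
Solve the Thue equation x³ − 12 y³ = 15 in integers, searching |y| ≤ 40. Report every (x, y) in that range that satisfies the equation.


The equation is x³ - 12y³ = 15. For fixed y, x³ = 12·y³ + 15, so a solution requires the RHS to be a perfect cube.
Strategy: iterate y from -40 to 40, compute RHS = 12·y³ + 15, and check whether it is a (positive or negative) perfect cube.
Check small values of y:
  y = 0: RHS = 15 is not a perfect cube.
  y = 1: RHS = 27 = (3)³ ⇒ x = 3 works.
  y = -1: RHS = 3 is not a perfect cube.
  y = 2: RHS = 111 is not a perfect cube.
  y = -2: RHS = -81 is not a perfect cube.
  y = 3: RHS = 339 is not a perfect cube.
  y = -3: RHS = -309 is not a perfect cube.
Continuing the search up to |y| = 40 finds no further solutions beyond those listed.
Collected solutions: (3, 1).

Solutions (with |y| ≤ 40): (3, 1).


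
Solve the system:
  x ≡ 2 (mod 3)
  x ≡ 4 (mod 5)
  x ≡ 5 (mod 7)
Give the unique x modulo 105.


Moduli 3, 5, 7 are pairwise coprime; by CRT there is a unique solution modulo M = 3 · 5 · 7 = 105.
Solve pairwise, accumulating the modulus:
  Start with x ≡ 2 (mod 3).
  Combine with x ≡ 4 (mod 5): since gcd(3, 5) = 1, we get a unique residue mod 15.
    Write x = 2 + 3·t and substitute into x ≡ 4 (mod 5): 3·t ≡ 4 − 2 = 2 (mod 5).
    The inverse of 3 mod 5 is 2 (since 3·2 = 6 = 1·5 + 1), so t ≡ 2·2 = 4 ≡ 4 (mod 5).
    Then x = 2 + 3·4 = 14, valid modulo lcm(3, 5) = 15: x ≡ 14 (mod 15).
  Combine with x ≡ 5 (mod 7): since gcd(15, 7) = 1, we get a unique residue mod 105.
    Write x = 14 + 15·t and substitute into x ≡ 5 (mod 7): 15·t ≡ 5 − 14 = -9 (mod 7).
    Reduce coefficients mod 7: 1·t ≡ 5 (mod 7).
    So t ≡ 5 (mod 7).
    Then x = 14 + 15·5 = 89, valid modulo lcm(15, 7) = 105: x ≡ 89 (mod 105).
Verify: 89 mod 3 = 2 ✓, 89 mod 5 = 4 ✓, 89 mod 7 = 5 ✓.

x ≡ 89 (mod 105).


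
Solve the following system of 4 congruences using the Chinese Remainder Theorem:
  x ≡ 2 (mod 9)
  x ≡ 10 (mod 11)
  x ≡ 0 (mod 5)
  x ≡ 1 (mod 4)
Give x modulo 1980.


Product of moduli M = 9 · 11 · 5 · 4 = 1980.
Merge one congruence at a time:
  Start: x ≡ 2 (mod 9).
  Combine with x ≡ 10 (mod 11); new modulus lcm = 99.
    Write x = 2 + 9·t and substitute into x ≡ 10 (mod 11): 9·t ≡ 10 − 2 = 8 (mod 11).
    The inverse of 9 mod 11 is 5 (since 9·5 = 45 = 4·11 + 1), so t ≡ 5·8 = 40 ≡ 7 (mod 11).
    Then x = 2 + 9·7 = 65, valid modulo lcm(9, 11) = 99: x ≡ 65 (mod 99).
  Combine with x ≡ 0 (mod 5); new modulus lcm = 495.
    Write x = 65 + 99·t and substitute into x ≡ 0 (mod 5): 99·t ≡ 0 − 65 = -65 (mod 5).
    Reduce coefficients mod 5: 4·t ≡ 0 (mod 5).
    The inverse of 4 mod 5 is 4 (since 4·4 = 16 = 3·5 + 1), so t ≡ 4·0 = 0 ≡ 0 (mod 5).
    Then x = 65 + 99·0 = 65, valid modulo lcm(99, 5) = 495: x ≡ 65 (mod 495).
  Combine with x ≡ 1 (mod 4); new modulus lcm = 1980.
    Write x = 65 + 495·t and substitute into x ≡ 1 (mod 4): 495·t ≡ 1 − 65 = -64 (mod 4).
    Reduce coefficients mod 4: 3·t ≡ 0 (mod 4).
    The inverse of 3 mod 4 is 3 (since 3·3 = 9 = 2·4 + 1), so t ≡ 3·0 = 0 ≡ 0 (mod 4).
    Then x = 65 + 495·0 = 65, valid modulo lcm(495, 4) = 1980: x ≡ 65 (mod 1980).
Verify against each original: 65 mod 9 = 2, 65 mod 11 = 10, 65 mod 5 = 0, 65 mod 4 = 1.

x ≡ 65 (mod 1980).


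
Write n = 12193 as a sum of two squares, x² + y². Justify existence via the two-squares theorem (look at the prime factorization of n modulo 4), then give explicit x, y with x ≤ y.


Step 1: Factor n = 12193 = 89 · 137.
Step 2: Check the mod-4 condition on each prime factor: 89 ≡ 1 (mod 4), exponent 1; 137 ≡ 1 (mod 4), exponent 1.
All primes ≡ 3 (mod 4) appear to even exponent (or don't appear), so by the two-squares theorem n IS expressible as a sum of two squares.
Step 3: Build a representation. Here n = 89 · 137 is a product of primes ≡ 1 (mod 4). Each prime p ≡ 1 (mod 4) is itself a sum of two squares; find a² by testing p − a² for a perfect square:
  89: 89 − 1² = 88, 89 − 2² = 85, 89 − 3² = 80, 89 − 4² = 73, 89 − 5² = 64 = 8² ⇒ 89 = 5² + 8².
  137: 137 − 1² = 136, 137 − 2² = 133, 137 − 3² = 128, 137 − 4² = 121 = 11² ⇒ 137 = 4² + 11².
  Combine using the Brahmagupta–Fibonacci identity (a² + b²)(c² + d²) = (ac − bd)² + (ad + bc)² = (ac + bd)² + (ad − bc)²:
  89 · 137 = 12193: from (5² + 8²)(4² + 11²), take (5·4 − 8·11, 5·11 + 8·4) = (20 − 88, 55 + 32) = (-68, 87); dropping signs (only squares matter) gives (68, 87); check 68² + 87² = 4624 + 7569 = 12193 ✓.
Step 4: Order so x ≤ y and verify: 68² + 87² = 4624 + 7569 = 12193 = n. ✓

n = 12193 = 68² + 87² (one valid representation with x ≤ y).
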